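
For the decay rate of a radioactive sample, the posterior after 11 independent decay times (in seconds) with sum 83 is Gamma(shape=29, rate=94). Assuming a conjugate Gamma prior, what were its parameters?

Gamma(shape=18, rate=11)

For an exponential likelihood with a Gamma(α, β) prior on the rate, n observations with total T give posterior Gamma(α+n, β+T).
So α = 29 − 11 = 18 and β = 94 − 83 = 11.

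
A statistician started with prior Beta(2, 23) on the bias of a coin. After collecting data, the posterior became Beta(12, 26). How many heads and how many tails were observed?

10 heads and 3 tails

A Beta(a, b) prior with s successes and f failures in binomial data gives a Beta(a+s, b+f) posterior.
Match parameters: s=12−2=10, f=26−23=3.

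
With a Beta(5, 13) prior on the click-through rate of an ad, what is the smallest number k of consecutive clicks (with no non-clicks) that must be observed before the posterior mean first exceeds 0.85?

k = 69

After k clicks and 0 non-clicks the posterior is Beta(5+k, 13), with mean (5+k)/(5+13+k).
Set (5+k)/(18+k) > 0.85 and solve: k > (0.85·18 − 5)/(1 − 0.85) = 68.667.
The smallest integer exceeding 68.667 is 69.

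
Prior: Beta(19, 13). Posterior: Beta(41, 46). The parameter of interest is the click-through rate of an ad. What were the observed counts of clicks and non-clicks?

22 clicks and 33 non-clicks

A Beta(a, b) prior with s successes and f failures in binomial data gives a Beta(a+s, b+f) posterior.
So s = 41 − 19 = 22 and f = 46 − 13 = 33.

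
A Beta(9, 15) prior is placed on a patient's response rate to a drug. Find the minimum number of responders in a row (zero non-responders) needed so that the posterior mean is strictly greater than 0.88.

After k responders and 0 non-responders the posterior is Beta(9+k, 15), with mean (9+k)/(9+15+k).
Set (9+k)/(24+k) > 0.88 and solve: k > (0.88·24 − 9)/(1 − 0.88) = 101.000.
The smallest integer exceeding 101.000 is 102.

k = 102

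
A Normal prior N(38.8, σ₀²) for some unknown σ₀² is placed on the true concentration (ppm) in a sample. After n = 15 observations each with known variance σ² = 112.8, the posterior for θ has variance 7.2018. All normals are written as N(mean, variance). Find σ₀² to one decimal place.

σ₀² = 170.2

For the Normal–Normal model with known σ², precisions add: τ_n = τ₀ + n/σ².
So 1/σ₀² = 1/7.2018 − 15/112.8 = 0.138854 − 0.132979 = 0.005875.
Hence σ₀² = 1/0.005875 ≈ 170.2.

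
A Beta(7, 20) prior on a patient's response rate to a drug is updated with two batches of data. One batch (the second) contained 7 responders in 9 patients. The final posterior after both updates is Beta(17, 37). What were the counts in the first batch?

3 responders and 15 non-responders

Because Beta–binomial updating is additive in the counts, the combined data contributed (α_post−α_prior, β_post−β_prior) successes and failures.
Total across both batches: 17−7=10 responders, 37−20=17 non-responders.
Subtract the second batch: 10−7=3 responders and 17−2=15 non-responders.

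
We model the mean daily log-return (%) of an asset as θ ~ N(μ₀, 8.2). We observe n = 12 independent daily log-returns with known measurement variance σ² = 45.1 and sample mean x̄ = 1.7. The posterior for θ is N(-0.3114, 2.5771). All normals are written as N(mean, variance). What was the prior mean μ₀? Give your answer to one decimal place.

The posterior mean is a precision-weighted average: μ_n = (τ₀μ₀ + τ_data·x̄)/(τ₀+τ_data), with τ₀=1/σ₀² and τ_data=n/σ².
Here τ₀ = 1/8.2 = 0.121951 and τ_data = 12/45.1 = 0.266075, so τ_n = 0.388026.
Rearranging for μ₀: μ₀ = (μ_n·τ_n − τ_data·x̄)/τ₀ = (-0.3114·0.388026 − 0.266075·1.7) / 0.121951 = -0.573159/0.121951 ≈ -4.7.

μ₀ = -4.7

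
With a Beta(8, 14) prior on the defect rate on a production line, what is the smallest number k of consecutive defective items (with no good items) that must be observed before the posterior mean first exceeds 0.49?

After k defective items and 0 good items the posterior is Beta(8+k, 14), with mean (8+k)/(8+14+k).
Set (8+k)/(22+k) > 0.49 and solve: k > (0.49·22 − 8)/(1 − 0.49) = 5.451.
The smallest integer exceeding 5.451 is 6.

k = 6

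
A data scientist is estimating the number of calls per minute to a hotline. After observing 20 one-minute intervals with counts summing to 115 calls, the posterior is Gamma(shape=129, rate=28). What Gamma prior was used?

Gamma(shape=14, rate=8)

Gamma–Poisson conjugacy: posterior shape = α + Σxᵢ, posterior rate = β + n.
So α = 129 − 115 = 14 and β = 28 − 20 = 8.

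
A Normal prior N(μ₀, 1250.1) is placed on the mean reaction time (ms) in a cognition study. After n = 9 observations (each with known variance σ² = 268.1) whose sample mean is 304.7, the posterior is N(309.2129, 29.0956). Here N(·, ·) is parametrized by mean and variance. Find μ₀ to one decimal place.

μ₀ = 498.6

With known observation variance, the Normal–Normal posterior has precision τ_n = τ₀ + n/σ² and mean μ_n = (τ₀μ₀ + (n/σ²)x̄)/τ_n.
Here τ₀ = 1/1250.1 = 0.000800 and τ_data = 9/268.1 = 0.033570, so τ_n = 0.034370.
Rearranging for μ₀: μ₀ = (μ_n·τ_n − τ_data·x̄)/τ₀ = (309.2129·0.034370 − 0.033570·304.7) / 0.000800 = 0.398868/0.000800 ≈ 498.6.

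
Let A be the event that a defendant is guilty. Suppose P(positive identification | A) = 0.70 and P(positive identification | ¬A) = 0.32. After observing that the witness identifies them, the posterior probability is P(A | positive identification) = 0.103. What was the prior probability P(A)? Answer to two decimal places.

P(A) = 0.05

Bayes' rule in odds form gives O(A|E) = O(A)·[P(E|A)/P(E|¬A)], hence O(A) = O(A|E)/LR.
Posterior odds = 0.103/(1−0.103) = 0.1148. LR = 0.70/0.32 = 2.1875.
Prior odds = 0.1148/2.1875 = 0.0525, so P(A) = 0.0525/(1+0.0525) ≈ 0.05.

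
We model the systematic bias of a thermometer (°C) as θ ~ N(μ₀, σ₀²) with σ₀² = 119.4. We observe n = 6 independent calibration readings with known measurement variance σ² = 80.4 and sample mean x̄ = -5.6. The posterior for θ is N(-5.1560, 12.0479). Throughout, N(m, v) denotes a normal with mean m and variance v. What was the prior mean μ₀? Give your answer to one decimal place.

With known observation variance, the Normal–Normal posterior has precision τ_n = τ₀ + n/σ² and mean μ_n = (τ₀μ₀ + (n/σ²)x̄)/τ_n.
Here τ₀ = 1/119.4 = 0.008375 and τ_data = 6/80.4 = 0.074627, so τ_n = 0.083002.
Rearranging for μ₀: μ₀ = (μ_n·τ_n − τ_data·x̄)/τ₀ = (-5.1560·0.083002 − 0.074627·-5.6) / 0.008375 = -0.010047/0.008375 ≈ -1.2.

μ₀ = -1.2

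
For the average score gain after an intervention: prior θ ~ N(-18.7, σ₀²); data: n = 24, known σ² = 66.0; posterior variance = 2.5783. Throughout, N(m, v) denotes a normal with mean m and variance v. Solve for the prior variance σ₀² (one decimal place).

σ₀² = 41.3

Posterior precision equals prior precision plus data precision: 1/σ_n² = 1/σ₀² + n/σ².
So 1/σ₀² = 1/2.5783 − 24/66.0 = 0.387852 − 0.363636 = 0.024216.
Hence σ₀² = 1/0.024216 ≈ 41.3.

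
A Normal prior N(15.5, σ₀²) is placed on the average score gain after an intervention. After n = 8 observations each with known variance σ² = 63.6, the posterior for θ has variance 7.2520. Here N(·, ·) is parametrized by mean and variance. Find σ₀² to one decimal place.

σ₀² = 82.6

For the Normal–Normal model with known σ², precisions add: τ_n = τ₀ + n/σ².
So 1/σ₀² = 1/7.2520 − 8/63.6 = 0.137893 − 0.125786 = 0.012107.
Hence σ₀² = 1/0.012107 ≈ 82.6.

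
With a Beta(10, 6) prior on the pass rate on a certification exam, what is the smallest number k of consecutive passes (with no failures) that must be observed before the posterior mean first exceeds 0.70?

After k passes and 0 failures the posterior is Beta(10+k, 6), with mean (10+k)/(10+6+k).
Set (10+k)/(16+k) > 0.70 and solve: k > (0.70·16 − 10)/(1 − 0.70) = 4.000.
The smallest integer exceeding 4.000 is 5, and checking k=5: (15)/(21) = 0.7143 > 0.70.

k = 5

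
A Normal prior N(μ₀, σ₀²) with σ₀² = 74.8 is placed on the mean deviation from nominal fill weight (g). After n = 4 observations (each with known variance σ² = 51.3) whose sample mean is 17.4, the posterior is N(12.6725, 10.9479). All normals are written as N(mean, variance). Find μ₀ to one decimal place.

μ₀ = -14.9

With known observation variance, the Normal–Normal posterior has precision τ_n = τ₀ + n/σ² and mean μ_n = (τ₀μ₀ + (n/σ²)x̄)/τ_n.
Here τ₀ = 1/74.8 = 0.013369 and τ_data = 4/51.3 = 0.077973, so τ_n = 0.091342.
Rearranging for μ₀: μ₀ = (μ_n·τ_n − τ_data·x̄)/τ₀ = (12.6725·0.091342 − 0.077973·17.4) / 0.013369 = -0.199199/0.013369 ≈ -14.9.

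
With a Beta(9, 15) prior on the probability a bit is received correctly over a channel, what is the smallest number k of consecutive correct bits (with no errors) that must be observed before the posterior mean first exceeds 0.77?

After k correct bits and 0 errors the posterior is Beta(9+k, 15), with mean (9+k)/(9+15+k).
Set (9+k)/(24+k) > 0.77 and solve: k > (0.77·24 − 9)/(1 − 0.77) = 41.217.
The smallest integer exceeding 41.217 is 42, and checking k=42: (51)/(66) = 0.7727 > 0.77.

k = 42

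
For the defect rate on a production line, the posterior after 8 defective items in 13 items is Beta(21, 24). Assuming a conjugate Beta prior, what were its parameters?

Beta(13, 19)

A Beta(a, b) prior with s successes and f failures in binomial data gives a Beta(a+s, b+f) posterior.
Subtract the data counts: 21−8=13, 24−5=19.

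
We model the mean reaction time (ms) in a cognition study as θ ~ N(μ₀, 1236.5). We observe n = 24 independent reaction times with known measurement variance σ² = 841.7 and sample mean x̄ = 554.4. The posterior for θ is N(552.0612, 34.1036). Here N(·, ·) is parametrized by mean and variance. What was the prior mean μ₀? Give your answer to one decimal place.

With known observation variance, the Normal–Normal posterior has precision τ_n = τ₀ + n/σ² and mean μ_n = (τ₀μ₀ + (n/σ²)x̄)/τ_n.
Here τ₀ = 1/1236.5 = 0.000809 and τ_data = 24/841.7 = 0.028514, so τ_n = 0.029323.
Rearranging for μ₀: μ₀ = (μ_n·τ_n − τ_data·x̄)/τ₀ = (552.0612·0.029323 − 0.028514·554.4) / 0.000809 = 0.379929/0.000809 ≈ 469.6.

μ₀ = 469.6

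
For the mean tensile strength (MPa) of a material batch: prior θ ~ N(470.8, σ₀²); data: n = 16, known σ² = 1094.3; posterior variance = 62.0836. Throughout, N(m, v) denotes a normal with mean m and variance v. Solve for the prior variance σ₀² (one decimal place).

σ₀² = 672.9

Posterior precision equals prior precision plus data precision: 1/σ_n² = 1/σ₀² + n/σ².
So 1/σ₀² = 1/62.0836 − 16/1094.3 = 0.016107 − 0.014621 = 0.001486.
Hence σ₀² = 1/0.001486 ≈ 672.9.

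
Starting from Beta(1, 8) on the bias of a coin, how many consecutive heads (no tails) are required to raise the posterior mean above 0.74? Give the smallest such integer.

After k heads and 0 tails the posterior is Beta(1+k, 8), with mean (1+k)/(1+8+k).
Set (1+k)/(9+k) > 0.74 and solve: k > (0.74·9 − 1)/(1 − 0.74) = 21.769.
The smallest integer exceeding 21.769 is 22.

k = 22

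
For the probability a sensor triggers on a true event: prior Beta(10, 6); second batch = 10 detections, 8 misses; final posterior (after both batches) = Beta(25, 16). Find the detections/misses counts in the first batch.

5 detections and 2 misses

Because Beta–binomial updating is additive in the counts, the combined data contributed (α_post−α_prior, β_post−β_prior) successes and failures.
Total across both batches: 25−10=15 detections, 16−6=10 misses.
Subtract the second batch: 15−10=5 detections and 10−8=2 misses.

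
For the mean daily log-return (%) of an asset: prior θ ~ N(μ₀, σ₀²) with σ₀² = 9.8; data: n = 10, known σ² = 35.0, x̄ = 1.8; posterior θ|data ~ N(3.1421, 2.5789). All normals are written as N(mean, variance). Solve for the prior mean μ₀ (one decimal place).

μ₀ = 6.9

With known observation variance, the Normal–Normal posterior has precision τ_n = τ₀ + n/σ² and mean μ_n = (τ₀μ₀ + (n/σ²)x̄)/τ_n.
Here τ₀ = 1/9.8 = 0.102041 and τ_data = 10/35.0 = 0.285714, so τ_n = 0.387755.
Rearranging for μ₀: μ₀ = (μ_n·τ_n − τ_data·x̄)/τ₀ = (3.1421·0.387755 − 0.285714·1.8) / 0.102041 = 0.704080/0.102041 ≈ 6.9.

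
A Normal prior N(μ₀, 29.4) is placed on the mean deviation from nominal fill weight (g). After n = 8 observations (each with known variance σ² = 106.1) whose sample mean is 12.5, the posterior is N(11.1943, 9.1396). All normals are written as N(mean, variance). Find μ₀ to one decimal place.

The posterior mean is a precision-weighted average: μ_n = (τ₀μ₀ + τ_data·x̄)/(τ₀+τ_data), with τ₀=1/σ₀² and τ_data=n/σ².
Here τ₀ = 1/29.4 = 0.034014 and τ_data = 8/106.1 = 0.075401, so τ_n = 0.109415.
Rearranging for μ₀: μ₀ = (μ_n·τ_n − τ_data·x̄)/τ₀ = (11.1943·0.109415 − 0.075401·12.5) / 0.034014 = 0.282312/0.034014 ≈ 8.3.

μ₀ = 8.3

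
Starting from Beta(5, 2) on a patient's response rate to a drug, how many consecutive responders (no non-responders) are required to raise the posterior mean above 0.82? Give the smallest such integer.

k = 5

After k responders and 0 non-responders the posterior is Beta(5+k, 2), with mean (5+k)/(5+2+k).
Set (5+k)/(7+k) > 0.82 and solve: k > (0.82·7 − 5)/(1 − 0.82) = 4.111.
The smallest integer exceeding 4.111 is 5.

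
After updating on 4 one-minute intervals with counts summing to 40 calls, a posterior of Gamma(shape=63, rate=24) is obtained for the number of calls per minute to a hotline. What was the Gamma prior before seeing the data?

Gamma(shape=23, rate=20)

Gamma–Poisson conjugacy: posterior shape = α + Σxᵢ, posterior rate = β + n.
So α = 63 − 40 = 23 and β = 24 − 4 = 20.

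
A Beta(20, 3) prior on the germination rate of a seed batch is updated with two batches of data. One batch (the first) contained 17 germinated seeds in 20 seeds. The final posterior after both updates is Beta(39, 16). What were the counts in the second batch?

2 germinated seeds and 10 non-germinating seeds

Because Beta–binomial updating is additive in the counts, the combined data contributed (α_post−α_prior, β_post−β_prior) successes and failures.
Total across both batches: 39−20=19 germinated seeds, 16−3=13 non-germinating seeds.
Subtract the first batch: 19−17=2 germinated seeds and 13−3=10 non-germinating seeds.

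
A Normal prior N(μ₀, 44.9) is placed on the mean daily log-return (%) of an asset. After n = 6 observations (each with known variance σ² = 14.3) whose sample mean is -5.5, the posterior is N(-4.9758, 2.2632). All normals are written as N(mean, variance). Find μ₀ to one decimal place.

μ₀ = 4.9

With known observation variance, the Normal–Normal posterior has precision τ_n = τ₀ + n/σ² and mean μ_n = (τ₀μ₀ + (n/σ²)x̄)/τ_n.
Here τ₀ = 1/44.9 = 0.022272 and τ_data = 6/14.3 = 0.419580, so τ_n = 0.441852.
Rearranging for μ₀: μ₀ = (μ_n·τ_n − τ_data·x̄)/τ₀ = (-4.9758·0.441852 − 0.419580·-5.5) / 0.022272 = 0.109123/0.022272 ≈ 4.9.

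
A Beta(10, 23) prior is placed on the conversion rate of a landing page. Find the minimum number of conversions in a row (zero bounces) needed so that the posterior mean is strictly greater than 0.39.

After k conversions and 0 bounces the posterior is Beta(10+k, 23), with mean (10+k)/(10+23+k).
Set (10+k)/(33+k) > 0.39 and solve: k > (0.39·33 − 10)/(1 − 0.39) = 4.705.
The smallest integer exceeding 4.705 is 5, and checking k=5: (15)/(38) = 0.3947 > 0.39.

k = 5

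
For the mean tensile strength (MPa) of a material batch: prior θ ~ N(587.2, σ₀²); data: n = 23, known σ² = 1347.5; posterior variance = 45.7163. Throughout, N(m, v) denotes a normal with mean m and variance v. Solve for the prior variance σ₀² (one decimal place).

Posterior precision equals prior precision plus data precision: 1/σ_n² = 1/σ₀² + n/σ².
So 1/σ₀² = 1/45.7163 − 23/1347.5 = 0.021874 − 0.017069 = 0.004805.
Hence σ₀² = 1/0.004805 ≈ 208.1.

σ₀² = 208.1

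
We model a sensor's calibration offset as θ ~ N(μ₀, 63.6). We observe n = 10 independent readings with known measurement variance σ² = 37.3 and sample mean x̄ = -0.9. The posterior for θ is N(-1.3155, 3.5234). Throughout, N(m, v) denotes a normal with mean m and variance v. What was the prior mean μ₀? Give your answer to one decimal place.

μ₀ = -8.4

The posterior mean is a precision-weighted average: μ_n = (τ₀μ₀ + τ_data·x̄)/(τ₀+τ_data), with τ₀=1/σ₀² and τ_data=n/σ².
Here τ₀ = 1/63.6 = 0.015723 and τ_data = 10/37.3 = 0.268097, so τ_n = 0.283820.
Rearranging for μ₀: μ₀ = (μ_n·τ_n − τ_data·x̄)/τ₀ = (-1.3155·0.283820 − 0.268097·-0.9) / 0.015723 = -0.132078/0.015723 ≈ -8.4.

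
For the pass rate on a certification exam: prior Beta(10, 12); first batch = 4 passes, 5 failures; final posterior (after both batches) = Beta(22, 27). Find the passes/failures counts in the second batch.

8 passes and 10 failures

Because Beta–binomial updating is additive in the counts, the combined data contributed (α_post−α_prior, β_post−β_prior) successes and failures.
Total across both batches: 22−10=12 passes, 27−12=15 failures.
Subtract the first batch: 12−4=8 passes and 15−5=10 failures.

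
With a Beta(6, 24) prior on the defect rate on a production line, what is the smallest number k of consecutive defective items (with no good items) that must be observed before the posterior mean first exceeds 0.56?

k = 25

After k defective items and 0 good items the posterior is Beta(6+k, 24), with mean (6+k)/(6+24+k).
Set (6+k)/(30+k) > 0.56 and solve: k > (0.56·30 − 6)/(1 − 0.56) = 24.545.
The smallest integer exceeding 24.545 is 25.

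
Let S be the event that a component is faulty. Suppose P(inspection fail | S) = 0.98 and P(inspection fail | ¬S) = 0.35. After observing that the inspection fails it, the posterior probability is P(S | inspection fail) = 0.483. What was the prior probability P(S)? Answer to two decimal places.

Bayes' rule in odds form gives O(S|E) = O(S)·[P(E|S)/P(E|¬S)], hence O(S) = O(S|E)/LR.
Posterior odds = 0.483/(1−0.483) = 0.9342. LR = 0.98/0.35 = 2.8000.
Prior odds = 0.9342/2.8000 = 0.3336, so P(S) = 0.3336/(1+0.3336) ≈ 0.25.

P(S) = 0.25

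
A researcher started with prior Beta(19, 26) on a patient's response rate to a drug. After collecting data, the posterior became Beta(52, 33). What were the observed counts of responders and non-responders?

A Beta(a, b) prior with s successes and f failures in binomial data gives a Beta(a+s, b+f) posterior.
Match parameters: s=52−19=33, f=33−26=7.

33 responders and 7 non-responders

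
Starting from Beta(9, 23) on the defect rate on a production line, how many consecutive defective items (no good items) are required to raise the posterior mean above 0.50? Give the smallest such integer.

After k defective items and 0 good items the posterior is Beta(9+k, 23), with mean (9+k)/(9+23+k).
Set (9+k)/(32+k) > 0.50 and solve: k > (0.50·32 − 9)/(1 − 0.50) = 14.000.
The smallest integer exceeding 14.000 is 15, and checking k=15: (24)/(47) = 0.5106 > 0.50.

k = 15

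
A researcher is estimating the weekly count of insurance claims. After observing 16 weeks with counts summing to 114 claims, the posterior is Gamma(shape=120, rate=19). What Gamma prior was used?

A Gamma(α, β) prior (rate parametrization) on a Poisson rate with n observations summing to S gives posterior Gamma(α+S, β+n).
So α = 120 − 114 = 6 and β = 19 − 16 = 3.

Gamma(shape=6, rate=3)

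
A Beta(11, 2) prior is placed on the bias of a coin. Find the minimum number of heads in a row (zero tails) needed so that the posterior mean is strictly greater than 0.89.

After k heads and 0 tails the posterior is Beta(11+k, 2), with mean (11+k)/(11+2+k).
Set (11+k)/(13+k) > 0.89 and solve: k > (0.89·13 − 11)/(1 − 0.89) = 5.182.
The smallest integer exceeding 5.182 is 6, and checking k=6: (17)/(19) = 0.8947 > 0.89.

k = 6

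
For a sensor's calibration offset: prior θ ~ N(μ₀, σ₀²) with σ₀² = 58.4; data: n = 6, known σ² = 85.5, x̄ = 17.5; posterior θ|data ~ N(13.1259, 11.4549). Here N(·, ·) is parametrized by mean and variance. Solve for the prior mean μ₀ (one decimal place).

μ₀ = -4.8

With known observation variance, the Normal–Normal posterior has precision τ_n = τ₀ + n/σ² and mean μ_n = (τ₀μ₀ + (n/σ²)x̄)/τ_n.
Here τ₀ = 1/58.4 = 0.017123 and τ_data = 6/85.5 = 0.070175, so τ_n = 0.087298.
Rearranging for μ₀: μ₀ = (μ_n·τ_n − τ_data·x̄)/τ₀ = (13.1259·0.087298 − 0.070175·17.5) / 0.017123 = -0.082198/0.017123 ≈ -4.8.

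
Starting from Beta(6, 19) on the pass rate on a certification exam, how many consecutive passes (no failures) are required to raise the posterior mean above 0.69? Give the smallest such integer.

k = 37

After k passes and 0 failures the posterior is Beta(6+k, 19), with mean (6+k)/(6+19+k).
Set (6+k)/(25+k) > 0.69 and solve: k > (0.69·25 − 6)/(1 − 0.69) = 36.290.
The smallest integer exceeding 36.290 is 37.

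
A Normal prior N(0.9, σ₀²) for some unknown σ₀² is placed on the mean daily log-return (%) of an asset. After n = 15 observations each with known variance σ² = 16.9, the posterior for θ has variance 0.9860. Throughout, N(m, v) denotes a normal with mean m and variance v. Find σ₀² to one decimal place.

σ₀² = 7.9

Posterior precision equals prior precision plus data precision: 1/σ_n² = 1/σ₀² + n/σ².
So 1/σ₀² = 1/0.9860 − 15/16.9 = 1.014199 − 0.887574 = 0.126625.
Hence σ₀² = 1/0.126625 ≈ 7.9.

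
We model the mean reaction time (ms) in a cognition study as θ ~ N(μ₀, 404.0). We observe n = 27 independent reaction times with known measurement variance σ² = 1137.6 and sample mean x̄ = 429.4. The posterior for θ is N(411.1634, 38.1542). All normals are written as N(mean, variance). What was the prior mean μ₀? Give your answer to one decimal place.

The posterior mean is a precision-weighted average: μ_n = (τ₀μ₀ + τ_data·x̄)/(τ₀+τ_data), with τ₀=1/σ₀² and τ_data=n/σ².
Here τ₀ = 1/404.0 = 0.002475 and τ_data = 27/1137.6 = 0.023734, so τ_n = 0.026209.
Rearranging for μ₀: μ₀ = (μ_n·τ_n − τ_data·x̄)/τ₀ = (411.1634·0.026209 − 0.023734·429.4) / 0.002475 = 0.584802/0.002475 ≈ 236.3.

μ₀ = 236.3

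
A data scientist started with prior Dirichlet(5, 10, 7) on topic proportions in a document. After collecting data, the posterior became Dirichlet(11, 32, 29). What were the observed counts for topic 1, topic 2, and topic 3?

counts (6, 22, 22)

For a Dirichlet(α) prior with multinomial counts c, the posterior is Dirichlet(α + c) componentwise.
Counts are posterior − prior componentwise: 11−5=6, 32−10=22, 29−7=22.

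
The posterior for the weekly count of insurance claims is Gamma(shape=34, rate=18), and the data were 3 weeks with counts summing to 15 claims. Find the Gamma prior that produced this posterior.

A Gamma(α, β) prior (rate parametrization) on a Poisson rate with n observations summing to S gives posterior Gamma(α+S, β+n).
So α = 34 − 15 = 19 and β = 18 − 3 = 15.

Gamma(shape=19, rate=15)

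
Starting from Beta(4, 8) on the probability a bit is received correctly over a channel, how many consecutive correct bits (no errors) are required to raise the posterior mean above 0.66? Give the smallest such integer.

After k correct bits and 0 errors the posterior is Beta(4+k, 8), with mean (4+k)/(4+8+k).
Set (4+k)/(12+k) > 0.66 and solve: k > (0.66·12 − 4)/(1 − 0.66) = 11.529.
The smallest integer exceeding 11.529 is 12, and checking k=12: (16)/(24) = 0.6667 > 0.66.

k = 12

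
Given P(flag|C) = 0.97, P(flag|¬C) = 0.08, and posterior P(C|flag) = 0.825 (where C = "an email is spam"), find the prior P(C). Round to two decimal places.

P(C) = 0.28

In odds form, posterior odds = prior odds × likelihood ratio, so prior odds = posterior odds ÷ LR.
Posterior odds = 0.825/(1−0.825) = 4.7143. LR = 0.97/0.08 = 12.1250.
Prior odds = 4.7143/12.1250 = 0.3888, so P(C) = 0.3888/(1+0.3888) ≈ 0.28.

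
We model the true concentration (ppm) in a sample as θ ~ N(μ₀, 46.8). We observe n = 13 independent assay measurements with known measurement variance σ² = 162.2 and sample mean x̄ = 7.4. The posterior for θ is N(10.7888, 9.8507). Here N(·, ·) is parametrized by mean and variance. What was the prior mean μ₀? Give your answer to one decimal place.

μ₀ = 23.5

The posterior mean is a precision-weighted average: μ_n = (τ₀μ₀ + τ_data·x̄)/(τ₀+τ_data), with τ₀=1/σ₀² and τ_data=n/σ².
Here τ₀ = 1/46.8 = 0.021368 and τ_data = 13/162.2 = 0.080148, so τ_n = 0.101516.
Rearranging for μ₀: μ₀ = (μ_n·τ_n − τ_data·x̄)/τ₀ = (10.7888·0.101516 − 0.080148·7.4) / 0.021368 = 0.502141/0.021368 ≈ 23.5.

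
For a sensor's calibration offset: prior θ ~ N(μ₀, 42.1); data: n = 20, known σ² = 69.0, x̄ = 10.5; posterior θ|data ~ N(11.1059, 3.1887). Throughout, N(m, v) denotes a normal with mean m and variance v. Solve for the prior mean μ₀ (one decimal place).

The posterior mean is a precision-weighted average: μ_n = (τ₀μ₀ + τ_data·x̄)/(τ₀+τ_data), with τ₀=1/σ₀² and τ_data=n/σ².
Here τ₀ = 1/42.1 = 0.023753 and τ_data = 20/69.0 = 0.289855, so τ_n = 0.313608.
Rearranging for μ₀: μ₀ = (μ_n·τ_n − τ_data·x̄)/τ₀ = (11.1059·0.313608 − 0.289855·10.5) / 0.023753 = 0.439422/0.023753 ≈ 18.5.

μ₀ = 18.5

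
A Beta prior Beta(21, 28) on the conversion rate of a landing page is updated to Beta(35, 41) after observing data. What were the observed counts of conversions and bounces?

14 conversions and 13 bounces

A Beta(α, β) prior with s successes and f failures in binomial data gives a Beta(α+s, β+f) posterior.
So s = 35 − 21 = 14 and f = 41 − 28 = 13.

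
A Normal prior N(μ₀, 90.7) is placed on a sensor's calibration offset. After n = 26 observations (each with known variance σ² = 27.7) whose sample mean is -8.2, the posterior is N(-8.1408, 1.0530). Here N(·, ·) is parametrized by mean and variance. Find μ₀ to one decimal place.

With known observation variance, the Normal–Normal posterior has precision τ_n = τ₀ + n/σ² and mean μ_n = (τ₀μ₀ + (n/σ²)x̄)/τ_n.
Here τ₀ = 1/90.7 = 0.011025 and τ_data = 26/27.7 = 0.938628, so τ_n = 0.949653.
Rearranging for μ₀: μ₀ = (μ_n·τ_n − τ_data·x̄)/τ₀ = (-8.1408·0.949653 − 0.938628·-8.2) / 0.011025 = -0.034186/0.011025 ≈ -3.1.

μ₀ = -3.1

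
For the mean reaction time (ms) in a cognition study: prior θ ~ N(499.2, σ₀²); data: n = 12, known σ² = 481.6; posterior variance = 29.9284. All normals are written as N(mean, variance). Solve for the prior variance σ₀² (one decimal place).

σ₀² = 117.7

For the Normal–Normal model with known σ², precisions add: τ_n = τ₀ + n/σ².
So 1/σ₀² = 1/29.9284 − 12/481.6 = 0.033413 − 0.024917 = 0.008496.
Hence σ₀² = 1/0.008496 ≈ 117.7.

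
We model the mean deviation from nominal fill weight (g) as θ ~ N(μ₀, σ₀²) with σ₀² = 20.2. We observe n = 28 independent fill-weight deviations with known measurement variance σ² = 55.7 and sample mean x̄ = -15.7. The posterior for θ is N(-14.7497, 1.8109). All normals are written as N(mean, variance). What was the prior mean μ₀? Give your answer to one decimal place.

μ₀ = -5.1

With known observation variance, the Normal–Normal posterior has precision τ_n = τ₀ + n/σ² and mean μ_n = (τ₀μ₀ + (n/σ²)x̄)/τ_n.
Here τ₀ = 1/20.2 = 0.049505 and τ_data = 28/55.7 = 0.502693, so τ_n = 0.552198.
Rearranging for μ₀: μ₀ = (μ_n·τ_n − τ_data·x̄)/τ₀ = (-14.7497·0.552198 − 0.502693·-15.7) / 0.049505 = -0.252475/0.049505 ≈ -5.1.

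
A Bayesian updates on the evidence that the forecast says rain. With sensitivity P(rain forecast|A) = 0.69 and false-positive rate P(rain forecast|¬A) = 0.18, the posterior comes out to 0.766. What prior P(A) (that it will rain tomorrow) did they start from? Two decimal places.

Bayes' rule in odds form gives O(A|E) = O(A)·[P(E|A)/P(E|¬A)], hence O(A) = O(A|E)/LR.
Posterior odds = 0.766/(1−0.766) = 3.2735. LR = 0.69/0.18 = 3.8333.
Prior odds = 3.2735/3.8333 = 0.8540, so P(A) = 0.8540/(1+0.8540) ≈ 0.46.

P(A) = 0.46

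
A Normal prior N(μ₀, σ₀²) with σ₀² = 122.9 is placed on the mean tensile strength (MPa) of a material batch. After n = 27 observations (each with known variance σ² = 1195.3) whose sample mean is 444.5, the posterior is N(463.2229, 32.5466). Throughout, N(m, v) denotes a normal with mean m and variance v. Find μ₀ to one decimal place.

μ₀ = 515.2

The posterior mean is a precision-weighted average: μ_n = (τ₀μ₀ + τ_data·x̄)/(τ₀+τ_data), with τ₀=1/σ₀² and τ_data=n/σ².
Here τ₀ = 1/122.9 = 0.008137 and τ_data = 27/1195.3 = 0.022588, so τ_n = 0.030725.
Rearranging for μ₀: μ₀ = (μ_n·τ_n − τ_data·x̄)/τ₀ = (463.2229·0.030725 − 0.022588·444.5) / 0.008137 = 4.192158/0.008137 ≈ 515.2.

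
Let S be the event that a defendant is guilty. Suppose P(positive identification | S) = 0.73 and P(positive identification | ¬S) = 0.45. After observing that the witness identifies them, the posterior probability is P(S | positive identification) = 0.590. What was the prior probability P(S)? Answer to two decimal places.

In odds form, posterior odds = prior odds × likelihood ratio, so prior odds = posterior odds ÷ LR.
Posterior odds = 0.590/(1−0.590) = 1.4390. LR = 0.73/0.45 = 1.6222.
Prior odds = 1.4390/1.6222 = 0.8871, so P(S) = 0.8871/(1+0.8871) ≈ 0.47.

P(S) = 0.47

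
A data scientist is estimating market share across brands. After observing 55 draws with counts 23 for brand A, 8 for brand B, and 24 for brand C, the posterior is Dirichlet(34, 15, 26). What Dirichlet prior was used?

Dirichlet(11, 7, 2)

For a Dirichlet(α) prior with multinomial counts c, the posterior is Dirichlet(α + c) componentwise.
Subtract each count from the matching posterior parameter: 34−23=11, 15−8=7, 26−24=2.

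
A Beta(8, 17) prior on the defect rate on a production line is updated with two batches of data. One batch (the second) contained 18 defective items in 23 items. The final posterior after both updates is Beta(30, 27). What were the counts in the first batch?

Sequential conjugate updates are equivalent to a single update on the pooled data, so total successes = posterior α − prior α and total failures = posterior β − prior β.
Total across both batches: 30−8=22 defective items, 27−17=10 good items.
Subtract the second batch: 22−18=4 defective items and 10−5=5 good items.

4 defective items and 5 good items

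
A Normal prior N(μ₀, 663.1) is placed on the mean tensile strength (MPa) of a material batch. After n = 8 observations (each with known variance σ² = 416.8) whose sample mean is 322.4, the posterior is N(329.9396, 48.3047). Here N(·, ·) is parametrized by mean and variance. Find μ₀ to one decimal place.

μ₀ = 425.9

The posterior mean is a precision-weighted average: μ_n = (τ₀μ₀ + τ_data·x̄)/(τ₀+τ_data), with τ₀=1/σ₀² and τ_data=n/σ².
Here τ₀ = 1/663.1 = 0.001508 and τ_data = 8/416.8 = 0.019194, so τ_n = 0.020702.
Rearranging for μ₀: μ₀ = (μ_n·τ_n − τ_data·x̄)/τ₀ = (329.9396·0.020702 − 0.019194·322.4) / 0.001508 = 0.642264/0.001508 ≈ 425.9.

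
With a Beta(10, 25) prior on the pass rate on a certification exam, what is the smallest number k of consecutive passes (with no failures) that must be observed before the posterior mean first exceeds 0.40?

k = 7

After k passes and 0 failures the posterior is Beta(10+k, 25), with mean (10+k)/(10+25+k).
Set (10+k)/(35+k) > 0.40 and solve: k > (0.40·35 − 10)/(1 − 0.40) = 6.667.
The smallest integer exceeding 6.667 is 7.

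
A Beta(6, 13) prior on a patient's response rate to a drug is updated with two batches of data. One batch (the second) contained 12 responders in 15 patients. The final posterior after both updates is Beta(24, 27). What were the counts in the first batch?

Because Beta–binomial updating is additive in the counts, the combined data contributed (α_post−α_prior, β_post−β_prior) successes and failures.
Total across both batches: 24−6=18 responders, 27−13=14 non-responders.
Subtract the second batch: 18−12=6 responders and 14−3=11 non-responders.

6 responders and 11 non-responders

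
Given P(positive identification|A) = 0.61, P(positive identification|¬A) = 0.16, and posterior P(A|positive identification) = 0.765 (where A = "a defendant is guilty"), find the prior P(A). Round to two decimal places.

P(A) = 0.46

Bayes' rule in odds form gives O(A|E) = O(A)·[P(E|A)/P(E|¬A)], hence O(A) = O(A|E)/LR.
Posterior odds = 0.765/(1−0.765) = 3.2553. LR = 0.61/0.16 = 3.8125.
Prior odds = 3.2553/3.8125 = 0.8538, so P(A) = 0.8538/(1+0.8538) ≈ 0.46.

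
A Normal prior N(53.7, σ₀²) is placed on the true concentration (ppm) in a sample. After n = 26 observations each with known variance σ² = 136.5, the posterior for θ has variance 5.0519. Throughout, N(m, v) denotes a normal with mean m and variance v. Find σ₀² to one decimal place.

σ₀² = 133.9

Posterior precision equals prior precision plus data precision: 1/σ_n² = 1/σ₀² + n/σ².
So 1/σ₀² = 1/5.0519 − 26/136.5 = 0.197945 − 0.190476 = 0.007469.
Hence σ₀² = 1/0.007469 ≈ 133.9.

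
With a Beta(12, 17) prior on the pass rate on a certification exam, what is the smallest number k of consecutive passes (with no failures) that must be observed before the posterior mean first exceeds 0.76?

k = 42

After k passes and 0 failures the posterior is Beta(12+k, 17), with mean (12+k)/(12+17+k).
Set (12+k)/(29+k) > 0.76 and solve: k > (0.76·29 − 12)/(1 − 0.76) = 41.833.
The smallest integer exceeding 41.833 is 42, and checking k=42: (54)/(71) = 0.7606 > 0.76.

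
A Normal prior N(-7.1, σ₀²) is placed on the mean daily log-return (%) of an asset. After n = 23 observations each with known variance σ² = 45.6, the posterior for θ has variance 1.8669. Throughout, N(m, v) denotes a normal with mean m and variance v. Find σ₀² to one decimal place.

For the Normal–Normal model with known σ², precisions add: τ_n = τ₀ + n/σ².
So 1/σ₀² = 1/1.8669 − 23/45.6 = 0.535647 − 0.504386 = 0.031261.
Hence σ₀² = 1/0.031261 ≈ 32.0.

σ₀² = 32.0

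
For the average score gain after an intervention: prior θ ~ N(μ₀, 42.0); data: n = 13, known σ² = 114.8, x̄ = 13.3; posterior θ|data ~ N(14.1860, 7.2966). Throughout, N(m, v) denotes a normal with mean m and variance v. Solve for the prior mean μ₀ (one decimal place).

With known observation variance, the Normal–Normal posterior has precision τ_n = τ₀ + n/σ² and mean μ_n = (τ₀μ₀ + (n/σ²)x̄)/τ_n.
Here τ₀ = 1/42.0 = 0.023810 and τ_data = 13/114.8 = 0.113240, so τ_n = 0.137050.
Rearranging for μ₀: μ₀ = (μ_n·τ_n − τ_data·x̄)/τ₀ = (14.1860·0.137050 − 0.113240·13.3) / 0.023810 = 0.438099/0.023810 ≈ 18.4.

μ₀ = 18.4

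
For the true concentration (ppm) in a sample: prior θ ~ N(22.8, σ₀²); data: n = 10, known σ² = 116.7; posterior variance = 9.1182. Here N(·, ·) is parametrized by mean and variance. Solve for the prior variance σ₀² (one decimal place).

Posterior precision equals prior precision plus data precision: 1/σ_n² = 1/σ₀² + n/σ².
So 1/σ₀² = 1/9.1182 − 10/116.7 = 0.109671 − 0.085690 = 0.023981.
Hence σ₀² = 1/0.023981 ≈ 41.7.

σ₀² = 41.7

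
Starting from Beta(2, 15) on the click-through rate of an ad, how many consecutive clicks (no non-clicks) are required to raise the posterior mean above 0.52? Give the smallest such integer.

After k clicks and 0 non-clicks the posterior is Beta(2+k, 15), with mean (2+k)/(2+15+k).
Set (2+k)/(17+k) > 0.52 and solve: k > (0.52·17 − 2)/(1 − 0.52) = 14.250.
The smallest integer exceeding 14.250 is 15.

k = 15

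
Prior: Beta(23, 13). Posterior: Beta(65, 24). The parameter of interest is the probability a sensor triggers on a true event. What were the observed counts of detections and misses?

Under Beta–binomial conjugacy the posterior parameters are (a+s, b+f).
So s = 65 − 23 = 42 and f = 24 − 13 = 11.

42 detections and 11 misses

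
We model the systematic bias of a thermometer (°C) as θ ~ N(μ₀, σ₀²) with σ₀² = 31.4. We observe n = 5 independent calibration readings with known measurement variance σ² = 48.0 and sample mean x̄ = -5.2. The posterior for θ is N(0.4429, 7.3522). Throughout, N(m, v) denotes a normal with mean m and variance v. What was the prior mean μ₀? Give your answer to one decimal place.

μ₀ = 18.9

The posterior mean is a precision-weighted average: μ_n = (τ₀μ₀ + τ_data·x̄)/(τ₀+τ_data), with τ₀=1/σ₀² and τ_data=n/σ².
Here τ₀ = 1/31.4 = 0.031847 and τ_data = 5/48.0 = 0.104167, so τ_n = 0.136014.
Rearranging for μ₀: μ₀ = (μ_n·τ_n − τ_data·x̄)/τ₀ = (0.4429·0.136014 − 0.104167·-5.2) / 0.031847 = 0.601909/0.031847 ≈ 18.9.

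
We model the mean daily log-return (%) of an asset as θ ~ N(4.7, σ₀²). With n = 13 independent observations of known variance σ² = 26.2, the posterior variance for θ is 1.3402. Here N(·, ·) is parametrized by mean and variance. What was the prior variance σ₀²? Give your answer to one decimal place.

For the Normal–Normal model with known σ², precisions add: τ_n = τ₀ + n/σ².
So 1/σ₀² = 1/1.3402 − 13/26.2 = 0.746157 − 0.496183 = 0.249974.
Hence σ₀² = 1/0.249974 ≈ 4.0.

σ₀² = 4.0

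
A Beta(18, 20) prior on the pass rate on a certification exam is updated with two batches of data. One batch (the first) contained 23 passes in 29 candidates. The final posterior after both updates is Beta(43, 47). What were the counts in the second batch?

2 passes and 21 failures

Because Beta–binomial updating is additive in the counts, the combined data contributed (α_post−α_prior, β_post−β_prior) successes and failures.
Total across both batches: 43−18=25 passes, 47−20=27 failures.
Subtract the first batch: 25−23=2 passes and 27−6=21 failures.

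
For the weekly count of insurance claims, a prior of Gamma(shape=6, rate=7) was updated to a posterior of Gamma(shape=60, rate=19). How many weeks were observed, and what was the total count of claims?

Gamma–Poisson conjugacy: posterior shape = α + Σxᵢ, posterior rate = β + n.
Matching: Σxᵢ = 60 − 6 = 54 and n = 19 − 7 = 12.

n = 12 weeks with total 54 claims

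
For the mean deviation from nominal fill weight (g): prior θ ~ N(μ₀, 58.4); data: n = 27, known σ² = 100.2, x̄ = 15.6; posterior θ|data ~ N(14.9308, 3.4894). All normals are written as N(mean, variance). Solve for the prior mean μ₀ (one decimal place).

The posterior mean is a precision-weighted average: μ_n = (τ₀μ₀ + τ_data·x̄)/(τ₀+τ_data), with τ₀=1/σ₀² and τ_data=n/σ².
Here τ₀ = 1/58.4 = 0.017123 and τ_data = 27/100.2 = 0.269461, so τ_n = 0.286584.
Rearranging for μ₀: μ₀ = (μ_n·τ_n − τ_data·x̄)/τ₀ = (14.9308·0.286584 − 0.269461·15.6) / 0.017123 = 0.075337/0.017123 ≈ 4.4.

μ₀ = 4.4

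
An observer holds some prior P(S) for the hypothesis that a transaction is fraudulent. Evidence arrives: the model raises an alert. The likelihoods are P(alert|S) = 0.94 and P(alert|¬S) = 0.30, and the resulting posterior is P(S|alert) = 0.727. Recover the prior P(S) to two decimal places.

Bayes' rule in odds form gives O(S|E) = O(S)·[P(E|S)/P(E|¬S)], hence O(S) = O(S|E)/LR.
Posterior odds = 0.727/(1−0.727) = 2.6630. LR = 0.94/0.30 = 3.1333.
Prior odds = 2.6630/3.1333 = 0.8499, so P(S) = 0.8499/(1+0.8499) ≈ 0.46.

P(S) = 0.46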